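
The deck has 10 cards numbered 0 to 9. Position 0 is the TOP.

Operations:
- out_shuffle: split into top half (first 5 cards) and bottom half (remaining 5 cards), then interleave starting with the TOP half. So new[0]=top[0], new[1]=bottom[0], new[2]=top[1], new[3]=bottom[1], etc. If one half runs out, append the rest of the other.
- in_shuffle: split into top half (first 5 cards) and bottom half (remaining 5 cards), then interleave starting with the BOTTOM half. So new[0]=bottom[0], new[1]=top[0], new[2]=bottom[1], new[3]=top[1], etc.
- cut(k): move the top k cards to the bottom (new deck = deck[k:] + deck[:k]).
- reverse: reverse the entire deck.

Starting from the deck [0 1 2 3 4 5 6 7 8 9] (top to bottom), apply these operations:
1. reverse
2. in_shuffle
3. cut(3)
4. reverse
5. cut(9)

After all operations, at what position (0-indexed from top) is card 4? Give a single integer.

After op 1 (reverse): [9 8 7 6 5 4 3 2 1 0]
After op 2 (in_shuffle): [4 9 3 8 2 7 1 6 0 5]
After op 3 (cut(3)): [8 2 7 1 6 0 5 4 9 3]
After op 4 (reverse): [3 9 4 5 0 6 1 7 2 8]
After op 5 (cut(9)): [8 3 9 4 5 0 6 1 7 2]
Card 4 is at position 3.

Answer: 3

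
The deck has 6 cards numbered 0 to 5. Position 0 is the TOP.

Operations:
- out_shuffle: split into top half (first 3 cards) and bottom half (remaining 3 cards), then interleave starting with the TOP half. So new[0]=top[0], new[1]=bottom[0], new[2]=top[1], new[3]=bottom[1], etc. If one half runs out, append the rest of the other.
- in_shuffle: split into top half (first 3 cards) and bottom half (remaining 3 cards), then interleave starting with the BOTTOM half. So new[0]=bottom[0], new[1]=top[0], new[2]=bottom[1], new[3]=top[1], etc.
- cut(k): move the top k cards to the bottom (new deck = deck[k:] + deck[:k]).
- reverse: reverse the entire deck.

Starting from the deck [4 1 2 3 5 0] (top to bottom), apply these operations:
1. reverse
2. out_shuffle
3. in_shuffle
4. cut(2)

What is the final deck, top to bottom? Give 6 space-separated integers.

Answer: 3 2 4 5 1 0

Derivation:
After op 1 (reverse): [0 5 3 2 1 4]
After op 2 (out_shuffle): [0 2 5 1 3 4]
After op 3 (in_shuffle): [1 0 3 2 4 5]
After op 4 (cut(2)): [3 2 4 5 1 0]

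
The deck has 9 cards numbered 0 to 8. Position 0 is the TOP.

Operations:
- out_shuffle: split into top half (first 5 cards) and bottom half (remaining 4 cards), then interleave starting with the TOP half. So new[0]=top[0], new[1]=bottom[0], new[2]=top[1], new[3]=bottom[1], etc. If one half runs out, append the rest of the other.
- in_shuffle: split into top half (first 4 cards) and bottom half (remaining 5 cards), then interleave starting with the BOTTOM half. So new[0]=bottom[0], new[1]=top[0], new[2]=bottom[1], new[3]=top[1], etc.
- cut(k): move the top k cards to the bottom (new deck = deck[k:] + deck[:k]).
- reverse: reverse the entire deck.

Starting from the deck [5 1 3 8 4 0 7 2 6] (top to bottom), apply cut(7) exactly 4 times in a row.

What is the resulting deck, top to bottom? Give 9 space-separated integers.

Answer: 1 3 8 4 0 7 2 6 5

Derivation:
After op 1 (cut(7)): [2 6 5 1 3 8 4 0 7]
After op 2 (cut(7)): [0 7 2 6 5 1 3 8 4]
After op 3 (cut(7)): [8 4 0 7 2 6 5 1 3]
After op 4 (cut(7)): [1 3 8 4 0 7 2 6 5]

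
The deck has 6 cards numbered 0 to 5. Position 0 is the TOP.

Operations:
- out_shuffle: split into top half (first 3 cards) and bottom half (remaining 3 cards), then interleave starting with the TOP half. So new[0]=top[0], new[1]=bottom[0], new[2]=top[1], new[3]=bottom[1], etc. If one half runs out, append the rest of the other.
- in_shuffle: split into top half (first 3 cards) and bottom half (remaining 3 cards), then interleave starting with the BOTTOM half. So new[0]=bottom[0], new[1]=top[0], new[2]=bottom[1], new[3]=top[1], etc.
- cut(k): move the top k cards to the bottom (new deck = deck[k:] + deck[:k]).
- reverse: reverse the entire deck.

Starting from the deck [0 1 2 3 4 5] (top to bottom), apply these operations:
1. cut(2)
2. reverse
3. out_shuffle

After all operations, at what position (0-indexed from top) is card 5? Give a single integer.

After op 1 (cut(2)): [2 3 4 5 0 1]
After op 2 (reverse): [1 0 5 4 3 2]
After op 3 (out_shuffle): [1 4 0 3 5 2]
Card 5 is at position 4.

Answer: 4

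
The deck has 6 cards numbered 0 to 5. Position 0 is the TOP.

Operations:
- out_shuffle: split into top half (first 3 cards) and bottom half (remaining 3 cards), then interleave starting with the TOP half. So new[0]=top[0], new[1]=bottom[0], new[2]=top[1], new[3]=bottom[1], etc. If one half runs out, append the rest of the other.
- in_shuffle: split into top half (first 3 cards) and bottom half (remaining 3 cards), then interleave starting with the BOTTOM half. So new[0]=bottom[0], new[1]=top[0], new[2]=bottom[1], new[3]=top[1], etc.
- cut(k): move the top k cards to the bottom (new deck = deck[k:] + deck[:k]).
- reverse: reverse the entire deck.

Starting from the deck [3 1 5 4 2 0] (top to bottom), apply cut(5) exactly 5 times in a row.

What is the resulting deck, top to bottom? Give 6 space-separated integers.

After op 1 (cut(5)): [0 3 1 5 4 2]
After op 2 (cut(5)): [2 0 3 1 5 4]
After op 3 (cut(5)): [4 2 0 3 1 5]
After op 4 (cut(5)): [5 4 2 0 3 1]
After op 5 (cut(5)): [1 5 4 2 0 3]

Answer: 1 5 4 2 0 3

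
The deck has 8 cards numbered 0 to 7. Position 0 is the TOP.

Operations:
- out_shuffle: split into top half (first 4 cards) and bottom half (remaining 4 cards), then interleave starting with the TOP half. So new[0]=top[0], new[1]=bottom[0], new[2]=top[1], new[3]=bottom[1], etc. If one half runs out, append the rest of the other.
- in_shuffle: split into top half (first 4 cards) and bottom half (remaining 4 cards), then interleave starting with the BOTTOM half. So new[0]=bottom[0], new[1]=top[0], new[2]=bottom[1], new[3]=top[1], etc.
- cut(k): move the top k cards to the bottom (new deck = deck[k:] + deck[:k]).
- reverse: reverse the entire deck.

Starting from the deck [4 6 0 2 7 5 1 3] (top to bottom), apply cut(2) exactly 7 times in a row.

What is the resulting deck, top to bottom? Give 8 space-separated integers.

Answer: 1 3 4 6 0 2 7 5

Derivation:
After op 1 (cut(2)): [0 2 7 5 1 3 4 6]
After op 2 (cut(2)): [7 5 1 3 4 6 0 2]
After op 3 (cut(2)): [1 3 4 6 0 2 7 5]
After op 4 (cut(2)): [4 6 0 2 7 5 1 3]
After op 5 (cut(2)): [0 2 7 5 1 3 4 6]
After op 6 (cut(2)): [7 5 1 3 4 6 0 2]
After op 7 (cut(2)): [1 3 4 6 0 2 7 5]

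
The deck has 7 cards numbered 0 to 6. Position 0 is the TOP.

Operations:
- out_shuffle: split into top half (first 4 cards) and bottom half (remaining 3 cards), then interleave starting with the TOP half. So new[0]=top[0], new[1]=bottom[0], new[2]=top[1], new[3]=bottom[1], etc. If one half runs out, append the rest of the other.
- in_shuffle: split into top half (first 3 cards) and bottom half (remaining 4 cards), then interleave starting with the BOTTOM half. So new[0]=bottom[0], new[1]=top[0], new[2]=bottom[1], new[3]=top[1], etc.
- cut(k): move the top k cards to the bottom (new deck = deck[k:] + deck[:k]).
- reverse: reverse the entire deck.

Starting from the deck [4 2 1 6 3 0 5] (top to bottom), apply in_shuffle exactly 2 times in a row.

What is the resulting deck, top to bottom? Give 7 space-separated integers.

Answer: 2 6 0 4 1 3 5

Derivation:
After op 1 (in_shuffle): [6 4 3 2 0 1 5]
After op 2 (in_shuffle): [2 6 0 4 1 3 5]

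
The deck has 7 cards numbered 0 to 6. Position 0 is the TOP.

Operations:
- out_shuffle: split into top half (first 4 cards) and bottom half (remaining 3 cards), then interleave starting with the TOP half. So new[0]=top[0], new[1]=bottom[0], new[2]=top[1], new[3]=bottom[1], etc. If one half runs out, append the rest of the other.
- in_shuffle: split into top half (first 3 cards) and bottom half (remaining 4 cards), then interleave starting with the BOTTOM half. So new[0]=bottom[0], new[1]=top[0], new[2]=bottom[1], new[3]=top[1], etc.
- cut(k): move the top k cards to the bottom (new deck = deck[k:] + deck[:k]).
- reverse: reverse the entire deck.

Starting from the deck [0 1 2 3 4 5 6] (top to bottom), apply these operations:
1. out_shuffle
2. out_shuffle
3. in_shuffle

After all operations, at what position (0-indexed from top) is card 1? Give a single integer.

After op 1 (out_shuffle): [0 4 1 5 2 6 3]
After op 2 (out_shuffle): [0 2 4 6 1 3 5]
After op 3 (in_shuffle): [6 0 1 2 3 4 5]
Card 1 is at position 2.

Answer: 2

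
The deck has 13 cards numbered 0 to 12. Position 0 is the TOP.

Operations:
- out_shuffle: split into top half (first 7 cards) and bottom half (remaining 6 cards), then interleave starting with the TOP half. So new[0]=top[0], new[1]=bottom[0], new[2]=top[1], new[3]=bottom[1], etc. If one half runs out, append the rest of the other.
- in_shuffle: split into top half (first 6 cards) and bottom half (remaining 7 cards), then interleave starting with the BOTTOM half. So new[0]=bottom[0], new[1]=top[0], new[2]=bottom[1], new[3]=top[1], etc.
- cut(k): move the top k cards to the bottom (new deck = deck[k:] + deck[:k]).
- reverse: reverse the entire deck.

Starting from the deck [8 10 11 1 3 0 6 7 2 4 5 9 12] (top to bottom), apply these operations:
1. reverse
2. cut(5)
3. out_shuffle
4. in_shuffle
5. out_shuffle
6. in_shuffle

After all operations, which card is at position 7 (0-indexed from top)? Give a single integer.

Answer: 11

Derivation:
After op 1 (reverse): [12 9 5 4 2 7 6 0 3 1 11 10 8]
After op 2 (cut(5)): [7 6 0 3 1 11 10 8 12 9 5 4 2]
After op 3 (out_shuffle): [7 8 6 12 0 9 3 5 1 4 11 2 10]
After op 4 (in_shuffle): [3 7 5 8 1 6 4 12 11 0 2 9 10]
After op 5 (out_shuffle): [3 12 7 11 5 0 8 2 1 9 6 10 4]
After op 6 (in_shuffle): [8 3 2 12 1 7 9 11 6 5 10 0 4]
Position 7: card 11.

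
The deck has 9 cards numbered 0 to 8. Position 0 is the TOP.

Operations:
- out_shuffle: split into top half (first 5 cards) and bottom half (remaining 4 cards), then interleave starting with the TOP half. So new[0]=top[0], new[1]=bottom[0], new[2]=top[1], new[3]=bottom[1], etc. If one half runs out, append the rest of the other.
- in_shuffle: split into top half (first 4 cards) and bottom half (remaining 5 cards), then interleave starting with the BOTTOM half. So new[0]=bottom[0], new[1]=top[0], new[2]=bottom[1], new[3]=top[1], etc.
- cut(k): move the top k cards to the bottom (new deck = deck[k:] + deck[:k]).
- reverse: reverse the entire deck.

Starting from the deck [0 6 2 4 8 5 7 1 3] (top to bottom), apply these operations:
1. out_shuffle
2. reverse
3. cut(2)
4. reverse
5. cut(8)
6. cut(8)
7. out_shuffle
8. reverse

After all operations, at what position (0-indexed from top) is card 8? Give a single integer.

After op 1 (out_shuffle): [0 5 6 7 2 1 4 3 8]
After op 2 (reverse): [8 3 4 1 2 7 6 5 0]
After op 3 (cut(2)): [4 1 2 7 6 5 0 8 3]
After op 4 (reverse): [3 8 0 5 6 7 2 1 4]
After op 5 (cut(8)): [4 3 8 0 5 6 7 2 1]
After op 6 (cut(8)): [1 4 3 8 0 5 6 7 2]
After op 7 (out_shuffle): [1 5 4 6 3 7 8 2 0]
After op 8 (reverse): [0 2 8 7 3 6 4 5 1]
Card 8 is at position 2.

Answer: 2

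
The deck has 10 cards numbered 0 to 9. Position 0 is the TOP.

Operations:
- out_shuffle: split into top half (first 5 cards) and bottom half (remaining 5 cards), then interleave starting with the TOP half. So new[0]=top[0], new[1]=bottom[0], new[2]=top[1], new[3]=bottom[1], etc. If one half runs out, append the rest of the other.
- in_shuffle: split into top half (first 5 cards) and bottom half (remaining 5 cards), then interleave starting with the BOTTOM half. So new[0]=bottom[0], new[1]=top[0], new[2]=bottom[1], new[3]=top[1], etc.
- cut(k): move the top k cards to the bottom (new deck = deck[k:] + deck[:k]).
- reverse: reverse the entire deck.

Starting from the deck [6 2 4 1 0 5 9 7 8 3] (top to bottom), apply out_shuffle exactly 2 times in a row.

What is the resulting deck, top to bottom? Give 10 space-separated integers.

Answer: 6 7 5 1 2 8 9 0 4 3

Derivation:
After op 1 (out_shuffle): [6 5 2 9 4 7 1 8 0 3]
After op 2 (out_shuffle): [6 7 5 1 2 8 9 0 4 3]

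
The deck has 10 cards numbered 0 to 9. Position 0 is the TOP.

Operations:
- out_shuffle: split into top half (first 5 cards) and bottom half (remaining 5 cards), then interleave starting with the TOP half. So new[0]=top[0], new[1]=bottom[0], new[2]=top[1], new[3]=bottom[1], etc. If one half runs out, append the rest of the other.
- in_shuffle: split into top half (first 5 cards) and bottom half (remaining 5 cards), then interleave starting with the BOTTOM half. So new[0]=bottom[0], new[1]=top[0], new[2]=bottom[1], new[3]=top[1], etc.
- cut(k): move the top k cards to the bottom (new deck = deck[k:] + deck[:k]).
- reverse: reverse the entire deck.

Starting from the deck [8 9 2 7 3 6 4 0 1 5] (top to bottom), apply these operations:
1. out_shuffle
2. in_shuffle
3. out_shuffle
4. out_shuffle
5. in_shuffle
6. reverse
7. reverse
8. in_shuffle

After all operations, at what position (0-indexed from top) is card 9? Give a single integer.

After op 1 (out_shuffle): [8 6 9 4 2 0 7 1 3 5]
After op 2 (in_shuffle): [0 8 7 6 1 9 3 4 5 2]
After op 3 (out_shuffle): [0 9 8 3 7 4 6 5 1 2]
After op 4 (out_shuffle): [0 4 9 6 8 5 3 1 7 2]
After op 5 (in_shuffle): [5 0 3 4 1 9 7 6 2 8]
After op 6 (reverse): [8 2 6 7 9 1 4 3 0 5]
After op 7 (reverse): [5 0 3 4 1 9 7 6 2 8]
After op 8 (in_shuffle): [9 5 7 0 6 3 2 4 8 1]
Card 9 is at position 0.

Answer: 0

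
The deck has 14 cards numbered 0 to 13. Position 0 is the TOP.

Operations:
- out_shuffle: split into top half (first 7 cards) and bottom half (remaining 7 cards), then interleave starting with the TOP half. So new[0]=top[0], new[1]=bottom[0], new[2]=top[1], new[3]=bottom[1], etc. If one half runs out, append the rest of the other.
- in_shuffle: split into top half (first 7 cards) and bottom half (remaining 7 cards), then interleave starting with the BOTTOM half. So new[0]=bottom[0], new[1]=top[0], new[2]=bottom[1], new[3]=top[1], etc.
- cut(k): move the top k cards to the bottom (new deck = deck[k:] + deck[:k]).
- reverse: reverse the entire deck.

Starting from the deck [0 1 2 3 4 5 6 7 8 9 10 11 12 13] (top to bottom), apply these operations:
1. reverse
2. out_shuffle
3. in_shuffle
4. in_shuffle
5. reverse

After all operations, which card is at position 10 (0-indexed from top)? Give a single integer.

Answer: 13

Derivation:
After op 1 (reverse): [13 12 11 10 9 8 7 6 5 4 3 2 1 0]
After op 2 (out_shuffle): [13 6 12 5 11 4 10 3 9 2 8 1 7 0]
After op 3 (in_shuffle): [3 13 9 6 2 12 8 5 1 11 7 4 0 10]
After op 4 (in_shuffle): [5 3 1 13 11 9 7 6 4 2 0 12 10 8]
After op 5 (reverse): [8 10 12 0 2 4 6 7 9 11 13 1 3 5]
Position 10: card 13.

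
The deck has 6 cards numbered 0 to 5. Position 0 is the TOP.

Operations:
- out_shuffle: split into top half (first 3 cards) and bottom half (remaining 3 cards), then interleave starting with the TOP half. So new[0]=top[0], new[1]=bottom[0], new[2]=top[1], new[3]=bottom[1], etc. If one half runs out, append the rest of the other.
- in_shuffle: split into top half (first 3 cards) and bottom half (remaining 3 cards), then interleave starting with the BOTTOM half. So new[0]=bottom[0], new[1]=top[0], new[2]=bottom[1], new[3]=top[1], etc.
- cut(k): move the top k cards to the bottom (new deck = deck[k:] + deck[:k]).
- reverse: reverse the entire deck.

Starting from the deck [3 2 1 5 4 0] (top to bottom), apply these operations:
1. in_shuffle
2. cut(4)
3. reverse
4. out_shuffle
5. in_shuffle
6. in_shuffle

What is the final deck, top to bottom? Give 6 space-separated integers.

After op 1 (in_shuffle): [5 3 4 2 0 1]
After op 2 (cut(4)): [0 1 5 3 4 2]
After op 3 (reverse): [2 4 3 5 1 0]
After op 4 (out_shuffle): [2 5 4 1 3 0]
After op 5 (in_shuffle): [1 2 3 5 0 4]
After op 6 (in_shuffle): [5 1 0 2 4 3]

Answer: 5 1 0 2 4 3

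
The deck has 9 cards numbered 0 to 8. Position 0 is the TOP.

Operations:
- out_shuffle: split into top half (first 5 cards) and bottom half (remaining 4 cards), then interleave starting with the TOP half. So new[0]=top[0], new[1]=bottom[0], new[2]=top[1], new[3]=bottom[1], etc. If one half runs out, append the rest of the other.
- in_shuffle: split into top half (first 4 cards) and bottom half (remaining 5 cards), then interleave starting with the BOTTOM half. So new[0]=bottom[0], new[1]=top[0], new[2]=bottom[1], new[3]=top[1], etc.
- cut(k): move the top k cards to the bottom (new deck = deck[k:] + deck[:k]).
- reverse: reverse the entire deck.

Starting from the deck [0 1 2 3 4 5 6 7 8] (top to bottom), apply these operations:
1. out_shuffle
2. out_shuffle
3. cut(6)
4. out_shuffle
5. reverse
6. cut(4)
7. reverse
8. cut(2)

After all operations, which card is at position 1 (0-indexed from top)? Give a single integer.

Answer: 7

Derivation:
After op 1 (out_shuffle): [0 5 1 6 2 7 3 8 4]
After op 2 (out_shuffle): [0 7 5 3 1 8 6 4 2]
After op 3 (cut(6)): [6 4 2 0 7 5 3 1 8]
After op 4 (out_shuffle): [6 5 4 3 2 1 0 8 7]
After op 5 (reverse): [7 8 0 1 2 3 4 5 6]
After op 6 (cut(4)): [2 3 4 5 6 7 8 0 1]
After op 7 (reverse): [1 0 8 7 6 5 4 3 2]
After op 8 (cut(2)): [8 7 6 5 4 3 2 1 0]
Position 1: card 7.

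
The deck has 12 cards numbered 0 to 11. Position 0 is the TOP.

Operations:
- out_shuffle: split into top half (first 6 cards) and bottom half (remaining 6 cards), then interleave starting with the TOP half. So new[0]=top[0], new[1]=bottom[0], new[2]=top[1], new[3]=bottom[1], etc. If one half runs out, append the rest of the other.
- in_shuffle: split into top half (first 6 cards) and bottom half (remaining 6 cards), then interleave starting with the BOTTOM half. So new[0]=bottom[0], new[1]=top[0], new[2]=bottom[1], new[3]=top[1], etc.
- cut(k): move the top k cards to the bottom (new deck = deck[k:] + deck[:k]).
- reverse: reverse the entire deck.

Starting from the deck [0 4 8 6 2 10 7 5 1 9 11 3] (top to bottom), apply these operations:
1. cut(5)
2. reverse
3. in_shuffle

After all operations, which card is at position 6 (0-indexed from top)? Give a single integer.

After op 1 (cut(5)): [10 7 5 1 9 11 3 0 4 8 6 2]
After op 2 (reverse): [2 6 8 4 0 3 11 9 1 5 7 10]
After op 3 (in_shuffle): [11 2 9 6 1 8 5 4 7 0 10 3]
Position 6: card 5.

Answer: 5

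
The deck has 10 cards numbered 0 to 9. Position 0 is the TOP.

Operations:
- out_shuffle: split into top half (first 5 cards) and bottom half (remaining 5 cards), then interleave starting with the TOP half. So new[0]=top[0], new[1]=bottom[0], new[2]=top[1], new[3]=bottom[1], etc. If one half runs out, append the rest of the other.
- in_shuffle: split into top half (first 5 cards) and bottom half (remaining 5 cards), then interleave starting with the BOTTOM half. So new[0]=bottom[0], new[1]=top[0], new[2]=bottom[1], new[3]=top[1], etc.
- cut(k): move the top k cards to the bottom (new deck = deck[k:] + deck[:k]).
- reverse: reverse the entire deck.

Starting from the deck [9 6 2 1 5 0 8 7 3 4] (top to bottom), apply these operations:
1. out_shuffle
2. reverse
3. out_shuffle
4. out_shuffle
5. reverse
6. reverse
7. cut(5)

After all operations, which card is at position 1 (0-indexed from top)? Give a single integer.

Answer: 8

Derivation:
After op 1 (out_shuffle): [9 0 6 8 2 7 1 3 5 4]
After op 2 (reverse): [4 5 3 1 7 2 8 6 0 9]
After op 3 (out_shuffle): [4 2 5 8 3 6 1 0 7 9]
After op 4 (out_shuffle): [4 6 2 1 5 0 8 7 3 9]
After op 5 (reverse): [9 3 7 8 0 5 1 2 6 4]
After op 6 (reverse): [4 6 2 1 5 0 8 7 3 9]
After op 7 (cut(5)): [0 8 7 3 9 4 6 2 1 5]
Position 1: card 8.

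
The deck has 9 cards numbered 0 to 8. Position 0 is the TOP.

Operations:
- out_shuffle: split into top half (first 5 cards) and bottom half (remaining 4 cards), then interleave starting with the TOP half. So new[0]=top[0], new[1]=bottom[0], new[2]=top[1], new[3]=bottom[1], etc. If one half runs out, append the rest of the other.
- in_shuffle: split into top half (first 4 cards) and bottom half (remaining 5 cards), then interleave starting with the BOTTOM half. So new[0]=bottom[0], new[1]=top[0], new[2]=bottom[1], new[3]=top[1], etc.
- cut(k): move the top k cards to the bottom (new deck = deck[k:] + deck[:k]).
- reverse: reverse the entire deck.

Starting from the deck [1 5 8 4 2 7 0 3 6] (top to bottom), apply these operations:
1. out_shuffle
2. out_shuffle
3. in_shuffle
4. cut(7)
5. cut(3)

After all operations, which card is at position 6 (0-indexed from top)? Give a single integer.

Answer: 4

Derivation:
After op 1 (out_shuffle): [1 7 5 0 8 3 4 6 2]
After op 2 (out_shuffle): [1 3 7 4 5 6 0 2 8]
After op 3 (in_shuffle): [5 1 6 3 0 7 2 4 8]
After op 4 (cut(7)): [4 8 5 1 6 3 0 7 2]
After op 5 (cut(3)): [1 6 3 0 7 2 4 8 5]
Position 6: card 4.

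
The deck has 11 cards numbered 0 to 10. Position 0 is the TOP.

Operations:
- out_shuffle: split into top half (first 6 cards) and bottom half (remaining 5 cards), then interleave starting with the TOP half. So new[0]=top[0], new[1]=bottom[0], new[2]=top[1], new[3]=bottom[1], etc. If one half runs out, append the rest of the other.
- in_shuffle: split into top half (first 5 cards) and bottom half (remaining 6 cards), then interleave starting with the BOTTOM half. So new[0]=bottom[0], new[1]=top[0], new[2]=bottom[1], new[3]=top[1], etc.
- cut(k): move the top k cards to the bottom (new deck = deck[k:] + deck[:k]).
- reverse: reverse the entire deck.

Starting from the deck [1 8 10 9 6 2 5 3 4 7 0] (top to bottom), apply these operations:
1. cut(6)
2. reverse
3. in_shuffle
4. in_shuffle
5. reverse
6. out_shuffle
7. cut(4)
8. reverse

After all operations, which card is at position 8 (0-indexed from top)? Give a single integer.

After op 1 (cut(6)): [5 3 4 7 0 1 8 10 9 6 2]
After op 2 (reverse): [2 6 9 10 8 1 0 7 4 3 5]
After op 3 (in_shuffle): [1 2 0 6 7 9 4 10 3 8 5]
After op 4 (in_shuffle): [9 1 4 2 10 0 3 6 8 7 5]
After op 5 (reverse): [5 7 8 6 3 0 10 2 4 1 9]
After op 6 (out_shuffle): [5 10 7 2 8 4 6 1 3 9 0]
After op 7 (cut(4)): [8 4 6 1 3 9 0 5 10 7 2]
After op 8 (reverse): [2 7 10 5 0 9 3 1 6 4 8]
Position 8: card 6.

Answer: 6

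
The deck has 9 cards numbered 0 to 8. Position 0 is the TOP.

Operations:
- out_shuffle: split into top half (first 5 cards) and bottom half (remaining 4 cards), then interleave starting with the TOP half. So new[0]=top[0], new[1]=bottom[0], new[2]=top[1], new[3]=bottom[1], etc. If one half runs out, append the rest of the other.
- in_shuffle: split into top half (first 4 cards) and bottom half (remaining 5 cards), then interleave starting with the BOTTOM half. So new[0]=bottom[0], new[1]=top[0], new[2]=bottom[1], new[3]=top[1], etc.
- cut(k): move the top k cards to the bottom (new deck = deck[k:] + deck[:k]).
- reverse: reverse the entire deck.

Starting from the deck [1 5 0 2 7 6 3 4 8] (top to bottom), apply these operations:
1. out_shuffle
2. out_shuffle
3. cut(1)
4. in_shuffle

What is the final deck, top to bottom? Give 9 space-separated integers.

After op 1 (out_shuffle): [1 6 5 3 0 4 2 8 7]
After op 2 (out_shuffle): [1 4 6 2 5 8 3 7 0]
After op 3 (cut(1)): [4 6 2 5 8 3 7 0 1]
After op 4 (in_shuffle): [8 4 3 6 7 2 0 5 1]

Answer: 8 4 3 6 7 2 0 5 1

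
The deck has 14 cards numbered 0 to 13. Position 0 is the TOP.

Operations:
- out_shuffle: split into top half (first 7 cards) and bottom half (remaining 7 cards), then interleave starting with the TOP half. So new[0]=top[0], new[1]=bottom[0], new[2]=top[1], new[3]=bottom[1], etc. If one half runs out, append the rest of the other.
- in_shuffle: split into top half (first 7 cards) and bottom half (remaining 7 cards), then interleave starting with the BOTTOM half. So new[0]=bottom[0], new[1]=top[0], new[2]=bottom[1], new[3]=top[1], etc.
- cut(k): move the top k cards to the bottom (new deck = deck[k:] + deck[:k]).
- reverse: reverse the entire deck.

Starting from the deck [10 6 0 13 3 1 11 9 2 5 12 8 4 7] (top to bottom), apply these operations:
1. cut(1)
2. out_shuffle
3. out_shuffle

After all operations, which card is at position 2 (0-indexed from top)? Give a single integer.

After op 1 (cut(1)): [6 0 13 3 1 11 9 2 5 12 8 4 7 10]
After op 2 (out_shuffle): [6 2 0 5 13 12 3 8 1 4 11 7 9 10]
After op 3 (out_shuffle): [6 8 2 1 0 4 5 11 13 7 12 9 3 10]
Position 2: card 2.

Answer: 2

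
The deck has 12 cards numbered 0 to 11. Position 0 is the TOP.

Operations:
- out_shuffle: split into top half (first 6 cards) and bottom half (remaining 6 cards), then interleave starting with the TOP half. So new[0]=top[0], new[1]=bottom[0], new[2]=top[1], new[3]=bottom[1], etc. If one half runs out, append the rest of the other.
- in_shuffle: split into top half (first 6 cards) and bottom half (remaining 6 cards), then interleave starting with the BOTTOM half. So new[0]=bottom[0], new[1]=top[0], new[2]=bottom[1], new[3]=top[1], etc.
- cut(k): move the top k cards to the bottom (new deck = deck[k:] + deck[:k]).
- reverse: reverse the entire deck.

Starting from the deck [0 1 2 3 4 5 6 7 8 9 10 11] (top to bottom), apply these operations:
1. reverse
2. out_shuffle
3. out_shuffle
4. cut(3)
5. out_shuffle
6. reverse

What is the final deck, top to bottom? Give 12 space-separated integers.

Answer: 5 9 8 1 11 4 0 7 3 10 6 2

Derivation:
After op 1 (reverse): [11 10 9 8 7 6 5 4 3 2 1 0]
After op 2 (out_shuffle): [11 5 10 4 9 3 8 2 7 1 6 0]
After op 3 (out_shuffle): [11 8 5 2 10 7 4 1 9 6 3 0]
After op 4 (cut(3)): [2 10 7 4 1 9 6 3 0 11 8 5]
After op 5 (out_shuffle): [2 6 10 3 7 0 4 11 1 8 9 5]
After op 6 (reverse): [5 9 8 1 11 4 0 7 3 10 6 2]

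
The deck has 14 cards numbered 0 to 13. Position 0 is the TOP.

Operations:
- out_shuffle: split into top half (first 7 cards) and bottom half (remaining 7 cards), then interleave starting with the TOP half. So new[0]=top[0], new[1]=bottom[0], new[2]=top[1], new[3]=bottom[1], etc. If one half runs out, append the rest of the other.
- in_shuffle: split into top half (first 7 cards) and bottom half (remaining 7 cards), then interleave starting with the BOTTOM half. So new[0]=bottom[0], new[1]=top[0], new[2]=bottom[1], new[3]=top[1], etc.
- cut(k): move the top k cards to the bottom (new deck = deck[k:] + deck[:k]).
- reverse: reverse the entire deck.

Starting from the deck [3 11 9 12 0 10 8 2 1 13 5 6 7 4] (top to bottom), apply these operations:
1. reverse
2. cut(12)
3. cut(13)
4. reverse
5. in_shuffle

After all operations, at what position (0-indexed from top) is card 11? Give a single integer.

Answer: 10

Derivation:
After op 1 (reverse): [4 7 6 5 13 1 2 8 10 0 12 9 11 3]
After op 2 (cut(12)): [11 3 4 7 6 5 13 1 2 8 10 0 12 9]
After op 3 (cut(13)): [9 11 3 4 7 6 5 13 1 2 8 10 0 12]
After op 4 (reverse): [12 0 10 8 2 1 13 5 6 7 4 3 11 9]
After op 5 (in_shuffle): [5 12 6 0 7 10 4 8 3 2 11 1 9 13]
Card 11 is at position 10.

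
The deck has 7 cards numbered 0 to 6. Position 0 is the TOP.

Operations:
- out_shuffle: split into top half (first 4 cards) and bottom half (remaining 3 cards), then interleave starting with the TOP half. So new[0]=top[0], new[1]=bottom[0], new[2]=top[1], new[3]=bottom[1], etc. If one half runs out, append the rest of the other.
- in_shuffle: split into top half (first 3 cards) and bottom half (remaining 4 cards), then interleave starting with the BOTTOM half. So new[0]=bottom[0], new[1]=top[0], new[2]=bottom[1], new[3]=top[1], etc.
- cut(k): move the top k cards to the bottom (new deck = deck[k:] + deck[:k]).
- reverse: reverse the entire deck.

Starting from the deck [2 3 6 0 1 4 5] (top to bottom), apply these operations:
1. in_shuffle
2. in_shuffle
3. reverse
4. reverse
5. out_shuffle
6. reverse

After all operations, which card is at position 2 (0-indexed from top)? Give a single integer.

After op 1 (in_shuffle): [0 2 1 3 4 6 5]
After op 2 (in_shuffle): [3 0 4 2 6 1 5]
After op 3 (reverse): [5 1 6 2 4 0 3]
After op 4 (reverse): [3 0 4 2 6 1 5]
After op 5 (out_shuffle): [3 6 0 1 4 5 2]
After op 6 (reverse): [2 5 4 1 0 6 3]
Position 2: card 4.

Answer: 4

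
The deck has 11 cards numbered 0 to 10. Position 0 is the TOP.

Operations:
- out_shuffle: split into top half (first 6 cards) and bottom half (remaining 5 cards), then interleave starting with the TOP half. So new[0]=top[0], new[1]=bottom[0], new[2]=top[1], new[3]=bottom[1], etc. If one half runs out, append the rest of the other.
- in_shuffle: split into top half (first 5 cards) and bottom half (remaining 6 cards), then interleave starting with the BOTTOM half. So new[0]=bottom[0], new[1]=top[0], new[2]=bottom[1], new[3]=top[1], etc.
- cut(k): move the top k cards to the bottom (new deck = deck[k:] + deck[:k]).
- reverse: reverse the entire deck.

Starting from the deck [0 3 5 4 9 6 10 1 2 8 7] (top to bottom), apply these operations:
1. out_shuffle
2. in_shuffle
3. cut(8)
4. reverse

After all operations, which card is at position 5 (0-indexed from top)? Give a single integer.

Answer: 4

Derivation:
After op 1 (out_shuffle): [0 10 3 1 5 2 4 8 9 7 6]
After op 2 (in_shuffle): [2 0 4 10 8 3 9 1 7 5 6]
After op 3 (cut(8)): [7 5 6 2 0 4 10 8 3 9 1]
After op 4 (reverse): [1 9 3 8 10 4 0 2 6 5 7]
Position 5: card 4.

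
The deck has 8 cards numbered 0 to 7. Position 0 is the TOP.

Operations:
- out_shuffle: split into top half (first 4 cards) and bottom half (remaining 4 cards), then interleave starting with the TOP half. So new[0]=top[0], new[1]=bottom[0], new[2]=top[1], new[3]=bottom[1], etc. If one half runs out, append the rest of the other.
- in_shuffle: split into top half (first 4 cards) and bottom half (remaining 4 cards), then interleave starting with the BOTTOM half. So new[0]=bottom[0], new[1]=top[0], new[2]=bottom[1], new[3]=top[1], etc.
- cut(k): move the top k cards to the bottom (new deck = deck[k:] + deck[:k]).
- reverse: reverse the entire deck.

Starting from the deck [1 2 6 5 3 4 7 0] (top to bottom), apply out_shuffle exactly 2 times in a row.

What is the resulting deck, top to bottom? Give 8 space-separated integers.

Answer: 1 6 3 7 2 5 4 0

Derivation:
After op 1 (out_shuffle): [1 3 2 4 6 7 5 0]
After op 2 (out_shuffle): [1 6 3 7 2 5 4 0]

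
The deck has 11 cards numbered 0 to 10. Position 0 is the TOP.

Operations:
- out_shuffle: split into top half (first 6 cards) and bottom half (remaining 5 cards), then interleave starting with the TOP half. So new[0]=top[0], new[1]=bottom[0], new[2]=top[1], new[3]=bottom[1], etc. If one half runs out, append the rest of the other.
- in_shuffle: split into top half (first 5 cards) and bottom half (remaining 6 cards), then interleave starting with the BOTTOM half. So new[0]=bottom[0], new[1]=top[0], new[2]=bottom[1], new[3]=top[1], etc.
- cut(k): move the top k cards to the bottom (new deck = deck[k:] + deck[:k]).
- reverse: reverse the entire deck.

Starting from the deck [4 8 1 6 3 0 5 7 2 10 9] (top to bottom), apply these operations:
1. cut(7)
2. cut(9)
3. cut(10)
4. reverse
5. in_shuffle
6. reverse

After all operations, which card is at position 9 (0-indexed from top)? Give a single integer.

Answer: 6

Derivation:
After op 1 (cut(7)): [7 2 10 9 4 8 1 6 3 0 5]
After op 2 (cut(9)): [0 5 7 2 10 9 4 8 1 6 3]
After op 3 (cut(10)): [3 0 5 7 2 10 9 4 8 1 6]
After op 4 (reverse): [6 1 8 4 9 10 2 7 5 0 3]
After op 5 (in_shuffle): [10 6 2 1 7 8 5 4 0 9 3]
After op 6 (reverse): [3 9 0 4 5 8 7 1 2 6 10]
Position 9: card 6.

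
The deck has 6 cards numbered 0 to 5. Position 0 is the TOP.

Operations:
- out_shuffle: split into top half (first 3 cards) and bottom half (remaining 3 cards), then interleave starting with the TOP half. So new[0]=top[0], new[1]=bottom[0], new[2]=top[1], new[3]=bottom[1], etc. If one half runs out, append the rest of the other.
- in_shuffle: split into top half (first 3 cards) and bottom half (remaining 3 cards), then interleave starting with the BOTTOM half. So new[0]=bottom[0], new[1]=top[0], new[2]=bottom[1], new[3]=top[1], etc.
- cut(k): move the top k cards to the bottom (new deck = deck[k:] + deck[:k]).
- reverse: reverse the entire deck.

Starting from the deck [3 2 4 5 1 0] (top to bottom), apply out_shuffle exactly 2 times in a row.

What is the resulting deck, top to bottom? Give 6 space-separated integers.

After op 1 (out_shuffle): [3 5 2 1 4 0]
After op 2 (out_shuffle): [3 1 5 4 2 0]

Answer: 3 1 5 4 2 0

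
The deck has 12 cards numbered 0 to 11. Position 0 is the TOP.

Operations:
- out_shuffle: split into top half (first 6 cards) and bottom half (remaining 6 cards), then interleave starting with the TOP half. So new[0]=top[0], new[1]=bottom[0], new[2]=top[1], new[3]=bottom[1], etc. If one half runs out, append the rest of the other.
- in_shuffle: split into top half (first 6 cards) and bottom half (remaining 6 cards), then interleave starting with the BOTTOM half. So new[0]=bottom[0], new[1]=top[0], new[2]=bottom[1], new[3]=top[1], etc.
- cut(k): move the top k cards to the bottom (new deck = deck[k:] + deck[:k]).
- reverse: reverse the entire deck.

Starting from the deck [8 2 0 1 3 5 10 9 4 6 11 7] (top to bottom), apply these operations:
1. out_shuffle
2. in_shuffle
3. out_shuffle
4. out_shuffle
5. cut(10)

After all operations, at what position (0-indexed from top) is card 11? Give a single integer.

Answer: 4

Derivation:
After op 1 (out_shuffle): [8 10 2 9 0 4 1 6 3 11 5 7]
After op 2 (in_shuffle): [1 8 6 10 3 2 11 9 5 0 7 4]
After op 3 (out_shuffle): [1 11 8 9 6 5 10 0 3 7 2 4]
After op 4 (out_shuffle): [1 10 11 0 8 3 9 7 6 2 5 4]
After op 5 (cut(10)): [5 4 1 10 11 0 8 3 9 7 6 2]
Card 11 is at position 4.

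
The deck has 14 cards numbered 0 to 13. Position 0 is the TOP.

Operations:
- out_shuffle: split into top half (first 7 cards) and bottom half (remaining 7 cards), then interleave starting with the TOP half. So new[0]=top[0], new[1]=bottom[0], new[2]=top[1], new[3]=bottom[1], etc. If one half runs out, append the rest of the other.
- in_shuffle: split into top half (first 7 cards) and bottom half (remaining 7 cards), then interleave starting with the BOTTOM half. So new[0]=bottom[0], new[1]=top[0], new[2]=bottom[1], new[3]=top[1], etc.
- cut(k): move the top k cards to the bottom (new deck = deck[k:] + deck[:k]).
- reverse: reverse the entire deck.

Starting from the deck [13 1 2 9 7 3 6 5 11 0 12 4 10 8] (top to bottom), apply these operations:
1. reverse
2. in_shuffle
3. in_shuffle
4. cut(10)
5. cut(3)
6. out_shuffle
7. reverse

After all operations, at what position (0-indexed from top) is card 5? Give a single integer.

Answer: 0

Derivation:
After op 1 (reverse): [8 10 4 12 0 11 5 6 3 7 9 2 1 13]
After op 2 (in_shuffle): [6 8 3 10 7 4 9 12 2 0 1 11 13 5]
After op 3 (in_shuffle): [12 6 2 8 0 3 1 10 11 7 13 4 5 9]
After op 4 (cut(10)): [13 4 5 9 12 6 2 8 0 3 1 10 11 7]
After op 5 (cut(3)): [9 12 6 2 8 0 3 1 10 11 7 13 4 5]
After op 6 (out_shuffle): [9 1 12 10 6 11 2 7 8 13 0 4 3 5]
After op 7 (reverse): [5 3 4 0 13 8 7 2 11 6 10 12 1 9]
Card 5 is at position 0.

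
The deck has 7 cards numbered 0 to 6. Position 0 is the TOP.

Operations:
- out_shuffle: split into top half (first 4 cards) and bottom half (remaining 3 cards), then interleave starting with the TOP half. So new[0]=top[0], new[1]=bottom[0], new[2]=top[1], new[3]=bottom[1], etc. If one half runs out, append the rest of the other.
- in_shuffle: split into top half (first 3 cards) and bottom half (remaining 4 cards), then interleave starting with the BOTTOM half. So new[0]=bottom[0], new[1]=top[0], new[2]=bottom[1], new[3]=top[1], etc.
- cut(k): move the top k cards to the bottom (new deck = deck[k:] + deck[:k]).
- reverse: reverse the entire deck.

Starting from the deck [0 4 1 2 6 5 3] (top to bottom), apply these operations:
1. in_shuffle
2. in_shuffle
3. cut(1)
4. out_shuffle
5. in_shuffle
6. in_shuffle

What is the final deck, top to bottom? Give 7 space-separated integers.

After op 1 (in_shuffle): [2 0 6 4 5 1 3]
After op 2 (in_shuffle): [4 2 5 0 1 6 3]
After op 3 (cut(1)): [2 5 0 1 6 3 4]
After op 4 (out_shuffle): [2 6 5 3 0 4 1]
After op 5 (in_shuffle): [3 2 0 6 4 5 1]
After op 6 (in_shuffle): [6 3 4 2 5 0 1]

Answer: 6 3 4 2 5 0 1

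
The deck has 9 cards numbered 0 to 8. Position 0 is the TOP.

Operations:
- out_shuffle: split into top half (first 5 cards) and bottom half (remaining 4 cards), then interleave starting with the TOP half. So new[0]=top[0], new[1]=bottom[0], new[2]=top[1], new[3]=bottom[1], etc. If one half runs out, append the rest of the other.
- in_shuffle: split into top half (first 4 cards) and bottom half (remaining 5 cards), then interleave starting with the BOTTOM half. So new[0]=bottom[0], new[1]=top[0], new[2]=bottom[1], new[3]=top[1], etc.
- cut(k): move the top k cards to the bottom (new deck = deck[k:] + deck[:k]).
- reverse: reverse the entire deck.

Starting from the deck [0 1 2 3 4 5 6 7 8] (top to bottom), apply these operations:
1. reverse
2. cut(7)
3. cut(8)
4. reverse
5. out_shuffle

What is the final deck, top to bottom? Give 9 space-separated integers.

After op 1 (reverse): [8 7 6 5 4 3 2 1 0]
After op 2 (cut(7)): [1 0 8 7 6 5 4 3 2]
After op 3 (cut(8)): [2 1 0 8 7 6 5 4 3]
After op 4 (reverse): [3 4 5 6 7 8 0 1 2]
After op 5 (out_shuffle): [3 8 4 0 5 1 6 2 7]

Answer: 3 8 4 0 5 1 6 2 7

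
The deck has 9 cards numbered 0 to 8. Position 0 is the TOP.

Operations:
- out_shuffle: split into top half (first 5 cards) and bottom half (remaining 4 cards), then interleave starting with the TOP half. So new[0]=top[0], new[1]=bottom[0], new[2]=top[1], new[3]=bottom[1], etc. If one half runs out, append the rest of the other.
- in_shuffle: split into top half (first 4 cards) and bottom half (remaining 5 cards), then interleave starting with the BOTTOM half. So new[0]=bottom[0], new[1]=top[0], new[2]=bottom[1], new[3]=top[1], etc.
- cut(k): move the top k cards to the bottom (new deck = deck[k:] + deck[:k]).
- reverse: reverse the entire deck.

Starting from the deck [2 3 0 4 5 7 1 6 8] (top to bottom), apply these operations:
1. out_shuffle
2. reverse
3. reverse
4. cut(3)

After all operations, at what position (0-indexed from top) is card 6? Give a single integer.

Answer: 2

Derivation:
After op 1 (out_shuffle): [2 7 3 1 0 6 4 8 5]
After op 2 (reverse): [5 8 4 6 0 1 3 7 2]
After op 3 (reverse): [2 7 3 1 0 6 4 8 5]
After op 4 (cut(3)): [1 0 6 4 8 5 2 7 3]
Card 6 is at position 2.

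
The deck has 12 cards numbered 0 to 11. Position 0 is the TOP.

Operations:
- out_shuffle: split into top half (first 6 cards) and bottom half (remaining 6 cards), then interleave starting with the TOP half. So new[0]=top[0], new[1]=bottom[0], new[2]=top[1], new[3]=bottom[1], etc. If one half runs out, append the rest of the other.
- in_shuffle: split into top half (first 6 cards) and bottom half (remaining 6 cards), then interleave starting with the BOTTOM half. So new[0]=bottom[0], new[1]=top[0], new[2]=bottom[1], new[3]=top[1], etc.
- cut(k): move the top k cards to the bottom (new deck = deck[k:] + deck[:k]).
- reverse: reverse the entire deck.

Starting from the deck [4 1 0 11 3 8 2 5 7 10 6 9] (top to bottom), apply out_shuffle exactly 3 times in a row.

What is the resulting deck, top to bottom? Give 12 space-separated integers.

After op 1 (out_shuffle): [4 2 1 5 0 7 11 10 3 6 8 9]
After op 2 (out_shuffle): [4 11 2 10 1 3 5 6 0 8 7 9]
After op 3 (out_shuffle): [4 5 11 6 2 0 10 8 1 7 3 9]

Answer: 4 5 11 6 2 0 10 8 1 7 3 9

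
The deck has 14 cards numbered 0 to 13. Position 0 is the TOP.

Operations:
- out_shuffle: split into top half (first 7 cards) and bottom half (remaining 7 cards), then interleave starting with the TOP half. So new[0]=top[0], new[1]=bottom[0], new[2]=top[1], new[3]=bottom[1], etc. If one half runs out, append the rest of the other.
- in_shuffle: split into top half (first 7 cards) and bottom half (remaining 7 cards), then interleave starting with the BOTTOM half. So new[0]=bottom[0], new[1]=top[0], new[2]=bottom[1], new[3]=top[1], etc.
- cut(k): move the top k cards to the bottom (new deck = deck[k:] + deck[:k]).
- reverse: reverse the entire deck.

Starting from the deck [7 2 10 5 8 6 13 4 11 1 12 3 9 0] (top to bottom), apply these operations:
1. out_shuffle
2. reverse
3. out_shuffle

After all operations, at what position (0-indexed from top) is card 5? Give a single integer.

Answer: 1

Derivation:
After op 1 (out_shuffle): [7 4 2 11 10 1 5 12 8 3 6 9 13 0]
After op 2 (reverse): [0 13 9 6 3 8 12 5 1 10 11 2 4 7]
After op 3 (out_shuffle): [0 5 13 1 9 10 6 11 3 2 8 4 12 7]
Card 5 is at position 1.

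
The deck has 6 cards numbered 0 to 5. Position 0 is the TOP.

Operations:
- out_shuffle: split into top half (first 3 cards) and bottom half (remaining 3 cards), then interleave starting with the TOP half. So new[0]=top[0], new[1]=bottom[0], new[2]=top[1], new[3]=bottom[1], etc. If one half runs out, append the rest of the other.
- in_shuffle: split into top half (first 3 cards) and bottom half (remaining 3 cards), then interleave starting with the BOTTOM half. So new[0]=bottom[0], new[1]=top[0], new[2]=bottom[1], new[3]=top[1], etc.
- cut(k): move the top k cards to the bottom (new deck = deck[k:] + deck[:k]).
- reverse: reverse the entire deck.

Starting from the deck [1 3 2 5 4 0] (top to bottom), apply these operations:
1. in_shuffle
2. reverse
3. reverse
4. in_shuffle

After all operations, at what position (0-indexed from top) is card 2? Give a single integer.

After op 1 (in_shuffle): [5 1 4 3 0 2]
After op 2 (reverse): [2 0 3 4 1 5]
After op 3 (reverse): [5 1 4 3 0 2]
After op 4 (in_shuffle): [3 5 0 1 2 4]
Card 2 is at position 4.

Answer: 4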